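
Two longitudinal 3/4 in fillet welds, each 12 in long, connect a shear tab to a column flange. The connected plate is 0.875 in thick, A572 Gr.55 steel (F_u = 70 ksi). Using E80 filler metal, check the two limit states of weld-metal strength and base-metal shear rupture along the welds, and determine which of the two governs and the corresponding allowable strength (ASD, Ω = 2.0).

E80XX → F_EXX = 80 ksi.
t_e = 0.707 × 0.75 = 0.5302 in; L = 24 in.
Weld metal: R_n/Ω = (1/2.0) × 0.6 × 80 × 0.5302 × 24 = 305.4 kip.
Base metal (shear rupture): R_n/Ω = (1/2.0) × 0.6 × 70 × 0.875 × 24 = 441 kip.
Governing: weld metal.

R_n/Ω ≈ 305 kip (weld metal governs)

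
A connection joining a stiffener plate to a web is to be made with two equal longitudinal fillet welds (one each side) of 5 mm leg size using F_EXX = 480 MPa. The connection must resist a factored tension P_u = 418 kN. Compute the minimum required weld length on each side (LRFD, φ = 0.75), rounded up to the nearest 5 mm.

Throat t_e = 0.707 × 5 = 3.535 mm.
φr_n = 0.75 × 0.6 × 480 × 3.535 × 10⁻³ = 0.7636 kN/mm.
L_req = P_u / φr_n = 418 / 0.7636 = 547.4 mm total.
Per side: 547.4 / 2 = 273.7 mm.
Round up → use L = 275 mm on each side.

L = 275 mm on each side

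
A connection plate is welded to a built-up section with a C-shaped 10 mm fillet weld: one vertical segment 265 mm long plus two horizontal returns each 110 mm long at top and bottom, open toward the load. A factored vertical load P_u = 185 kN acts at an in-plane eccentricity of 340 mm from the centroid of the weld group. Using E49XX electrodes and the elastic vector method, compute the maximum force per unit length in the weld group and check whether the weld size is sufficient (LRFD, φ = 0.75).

f_max ≈ 1880 N/mm; NOT adequate

E49XX → F_EXX = 490 MPa.
Total weld length L_w = 485 mm. Treat welds as unit-width lines.
Centroid: x̄ = 2×110×55 / 485 = 24.95 mm from the vertical weld.
Polar moment about centroid: J = I_x + I_y = [265³/12 + 2×110×132.5²] + [265×24.95² + 2(110³/12 + 110×30.05²)] = 5999000 mm³.
Direct shear f_v = P/L_w = 185×10³ / 485 = 381.4 N/mm (vertical).
Torsion M = P·e = 185×10³ × 340 = 62900000 N·mm.
Critical point at (x, y) = (85.05, 132.5) from centroid. f_tx = M·y/J = 1389 N/mm; f_ty = M·x/J = 891.8 N/mm.
Resultant f_max = √[f_tx² + (f_v + f_ty)²] = √[1389² + (381.4 + 891.8)²] = 1885 N/mm.
Capacity per unit length: φr_n = 0.75 × 0.6 × 490 × (0.707 × 10) = 1559 N/mm.
1885 > 1559 → NOT adequate.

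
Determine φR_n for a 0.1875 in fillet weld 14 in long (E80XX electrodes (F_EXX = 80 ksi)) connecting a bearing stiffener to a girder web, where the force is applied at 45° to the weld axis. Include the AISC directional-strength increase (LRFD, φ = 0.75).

t_e = 0.707 × 0.1875 = 0.1326 in; A_we = 0.1326 × 14 = 1.856 in².
Directional factor: 1.0 + 0.5 sin^1.5(45°) = 1.297.
F_nw = 0.6 × 80 × 1.297 = 62.27 ksi.
φR_n = 0.75 × 62.27 × 1.856 = 86.67 kip.

φR_n ≈ 86.7 kip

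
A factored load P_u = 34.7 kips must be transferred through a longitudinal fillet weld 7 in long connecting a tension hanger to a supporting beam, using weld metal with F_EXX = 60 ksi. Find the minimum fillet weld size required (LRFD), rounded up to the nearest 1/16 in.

w = 5/16 in

Total weld length L = 7 in.
Required throat t_e = P_u / (φ × 0.6 F_EXX × L) = 34.7 / (0.75 × 0.6 × 60 × 7) = 0.1836 in.
Required leg w = t_e / 0.707 = 0.2597 in → use 5/16 in.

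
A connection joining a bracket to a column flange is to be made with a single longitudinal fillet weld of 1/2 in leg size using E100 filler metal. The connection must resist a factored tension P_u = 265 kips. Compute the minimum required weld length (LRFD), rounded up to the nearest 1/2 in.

E100XX → F_EXX = 100 ksi.
Throat t_e = 0.707 × 0.5 = 0.3535 in.
φr_n = 0.75 × 0.6 × 100 × 0.3535 = 15.91 kips/in.
L_req = P_u / φr_n = 265 / 15.91 = 16.66 in total.
Round up → use L = 17 in.

L = 17 in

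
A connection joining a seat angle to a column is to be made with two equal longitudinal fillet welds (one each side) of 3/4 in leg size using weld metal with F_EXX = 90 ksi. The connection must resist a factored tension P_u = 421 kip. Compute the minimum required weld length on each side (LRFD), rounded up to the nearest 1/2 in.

L = 10 in on each side

Throat t_e = 0.707 × 0.75 = 0.5302 in.
φr_n = 0.75 × 0.6 × 90 × 0.5302 = 21.48 kip/in.
L_req = P_u / φr_n = 421 / 21.48 = 19.6 in total.
Per side: 19.6 / 2 = 9.802 in.
Round up → use L = 10 in on each side.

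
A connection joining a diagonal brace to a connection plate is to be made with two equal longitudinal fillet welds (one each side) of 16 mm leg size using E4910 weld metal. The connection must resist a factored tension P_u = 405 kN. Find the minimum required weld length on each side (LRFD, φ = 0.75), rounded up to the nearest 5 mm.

L = 85 mm on each side

E49XX → F_EXX = 490 MPa.
Throat t_e = 0.707 × 16 = 11.31 mm.
φr_n = 0.75 × 0.6 × 490 × 11.31 × 10⁻³ = 2.494 kN/mm.
L_req = P_u / φr_n = 405 / 2.494 = 162.4 mm total.
Per side: 162.4 / 2 = 81.19 mm.
Round up → use L = 85 mm on each side.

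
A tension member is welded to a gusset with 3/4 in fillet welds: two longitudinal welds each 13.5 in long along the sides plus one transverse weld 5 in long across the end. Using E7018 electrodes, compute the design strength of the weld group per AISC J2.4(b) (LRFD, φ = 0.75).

φR_n ≈ 534 kips

E70XX → F_EXX = 70 ksi.
t_e = 0.707 × 0.75 = 0.5302 in.
R_nwl = 0.6 × 70 × 0.5302 × 27 = 601.3 kips (longitudinal, 2 welds).
R_nwt = 0.6 × 70 × 0.5302 × 5 = 111.4 kips (transverse, base value).
(i) R_nwl + R_nwt = 712.7 kips; (ii) 0.85 R_nwl + 1.5 R_nwt = 678.1 kips.
R_n = max = 712.7 kips [governs: (i)]; φR_n = 534.5 kips.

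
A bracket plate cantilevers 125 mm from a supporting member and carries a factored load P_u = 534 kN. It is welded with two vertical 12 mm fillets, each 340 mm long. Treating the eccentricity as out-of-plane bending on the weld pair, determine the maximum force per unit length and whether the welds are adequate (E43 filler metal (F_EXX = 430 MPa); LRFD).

f_max ≈ 1900 N/mm; NOT adequate

L_w = 2 × 340 = 680 mm; section modulus (unit throat) S = 2 × L²/6 = 38530 mm².
Direct shear f_v = P/L_w = 534×10³/680 = 785.3 N/mm.
Moment M = P × e = 534×10³ × 125 = 66750000 N·mm; bending f_b = M/S = 1732 N/mm.
f_max = √(f_v² + f_b²) = √(785.3² + 1732²) = 1902 N/mm.
φr_n = 0.75 × 0.6 × 430 × (0.707 × 12) = 1642 N/mm → NOT adequate.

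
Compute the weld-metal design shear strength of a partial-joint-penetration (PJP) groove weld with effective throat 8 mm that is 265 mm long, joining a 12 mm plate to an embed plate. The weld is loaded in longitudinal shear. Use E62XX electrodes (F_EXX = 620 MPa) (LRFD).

Effective throat (given) t_e = 8 mm.
A_we = 8 × 265 = 2120 mm².
F_nw = 0.6 F_EXX = 372 MPa.
φR_n = 0.75 × 372 × 2120 × 10⁻³ = 591.5 kN.

φR_n ≈ 591 kN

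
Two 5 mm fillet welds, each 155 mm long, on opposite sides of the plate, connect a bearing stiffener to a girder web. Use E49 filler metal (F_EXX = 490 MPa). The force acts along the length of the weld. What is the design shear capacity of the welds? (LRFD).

φR_n ≈ 242 kN

Effective throat t_e = 0.707 × 5 = 3.535 mm.
Total length L = 310 mm; A_we = 3.535 × 310 = 1096 mm².
F_nw = 0.6 F_EXX = 0.6 × 490 = 294 MPa.
φR_n = 0.75 × 294 × 1096 × 10⁻³ = 241.6 kN.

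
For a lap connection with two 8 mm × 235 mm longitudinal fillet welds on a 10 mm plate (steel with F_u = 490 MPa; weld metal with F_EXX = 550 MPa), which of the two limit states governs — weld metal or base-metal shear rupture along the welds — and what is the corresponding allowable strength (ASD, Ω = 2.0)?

R_n/Ω ≈ 439 kN (weld metal governs)

t_e = 0.707 × 8 = 5.656 mm; L = 470 mm.
Weld metal: R_n/Ω = (1/2.0) × 0.6 × 550 × 5.656 × 470 × 10⁻³ = 438.6 kN.
Base metal (shear rupture): R_n/Ω = (1/2.0) × 0.6 × 490 × 10 × 470 × 10⁻³ = 690.9 kN.
Governing: weld metal.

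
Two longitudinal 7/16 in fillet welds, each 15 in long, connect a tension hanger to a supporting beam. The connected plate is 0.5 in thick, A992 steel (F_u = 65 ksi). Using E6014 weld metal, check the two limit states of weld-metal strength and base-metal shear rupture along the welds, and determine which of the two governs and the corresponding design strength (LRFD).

φR_n ≈ 251 kips (weld metal governs)

E60XX → F_EXX = 60 ksi.
t_e = 0.707 × 0.4375 = 0.3093 in; L = 30 in.
Weld metal: φR_n = 0.75 × 0.6 × 60 × 0.3093 × 30 = 250.5 kips.
Base metal (shear rupture): φR_n = 0.75 × 0.6 × 65 × 0.5 × 30 = 438.8 kips.
Governing: weld metal.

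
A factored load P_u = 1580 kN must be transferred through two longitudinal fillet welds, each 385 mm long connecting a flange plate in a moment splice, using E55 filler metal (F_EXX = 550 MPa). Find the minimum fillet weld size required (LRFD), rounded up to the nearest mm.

w = 12 mm

Total weld length L = 770 mm.
Required throat t_e = P_u / (φ × 0.6 F_EXX × L) = 1580 / (0.75 × 0.6 × 550 × 770 × 10⁻³) = 8.291 mm.
Required leg w = t_e / 0.707 = 11.73 mm → use 12 mm.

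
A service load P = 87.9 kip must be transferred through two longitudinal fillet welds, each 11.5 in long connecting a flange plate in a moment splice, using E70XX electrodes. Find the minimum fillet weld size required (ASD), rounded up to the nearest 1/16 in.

w = 5/16 in

E70XX → F_EXX = 70 ksi.
Total weld length L = 23 in.
Required throat t_e = P × Ω / (0.6 F_EXX × L) = 87.9 × 2.0 / (0.6 × 70 × 23) = 0.182 in.
Required leg w = t_e / 0.707 = 0.2574 in → use 5/16 in.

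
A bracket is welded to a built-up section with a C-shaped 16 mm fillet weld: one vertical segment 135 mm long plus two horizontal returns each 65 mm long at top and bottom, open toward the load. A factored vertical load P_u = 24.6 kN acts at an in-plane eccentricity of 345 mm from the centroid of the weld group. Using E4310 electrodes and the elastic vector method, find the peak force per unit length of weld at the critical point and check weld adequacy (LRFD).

f_max ≈ 834 N/mm; adequate

E43XX → F_EXX = 430 MPa.
Total weld length L_w = 265 mm. Treat welds as unit-width lines.
Centroid: x̄ = 2×65×32.5 / 265 = 15.94 mm from the vertical weld.
Polar moment about centroid: J = I_x + I_y = [135³/12 + 2×65×67.5²] + [135×15.94² + 2(65³/12 + 65×16.56²)] = 913100 mm³.
Direct shear f_v = P/L_w = 24.6×10³ / 265 = 92.83 N/mm (vertical).
Torsion M = P·e = 24.6×10³ × 345 = 8487000 N·mm.
Critical point at (x, y) = (49.06, 67.5) from centroid. f_tx = M·y/J = 627.4 N/mm; f_ty = M·x/J = 456 N/mm.
Resultant f_max = √[f_tx² + (f_v + f_ty)²] = √[627.4² + (92.83 + 456)²] = 833.6 N/mm.
Capacity per unit length: φr_n = 0.75 × 0.6 × 430 × (0.707 × 16) = 2189 N/mm.
833.6 ≤ 2189 → adequate.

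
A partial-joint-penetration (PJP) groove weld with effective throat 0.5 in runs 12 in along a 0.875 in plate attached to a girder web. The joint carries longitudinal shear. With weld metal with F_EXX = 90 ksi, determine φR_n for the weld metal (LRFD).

Effective throat (given) t_e = 0.5 in.
A_we = 0.5 × 12 = 6 in².
F_nw = 0.6 F_EXX = 54 ksi.
φR_n = 0.75 × 54 × 6 = 243 kips.

φR_n ≈ 243 kips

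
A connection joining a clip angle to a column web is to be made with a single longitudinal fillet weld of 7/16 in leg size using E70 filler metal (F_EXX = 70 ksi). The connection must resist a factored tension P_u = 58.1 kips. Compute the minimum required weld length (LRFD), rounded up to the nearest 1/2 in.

Throat t_e = 0.707 × 0.4375 = 0.3093 in.
φr_n = 0.75 × 0.6 × 70 × 0.3093 = 9.743 kips/in.
L_req = P_u / φr_n = 58.1 / 9.743 = 5.963 in total.
Round up → use L = 6 in.

L = 6 in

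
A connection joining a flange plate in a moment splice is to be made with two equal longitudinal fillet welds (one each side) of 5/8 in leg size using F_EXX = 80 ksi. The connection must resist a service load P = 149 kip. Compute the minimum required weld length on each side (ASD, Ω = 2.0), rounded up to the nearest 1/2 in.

Throat t_e = 0.707 × 0.625 = 0.4419 in.
r_n/Ω = (0.6 × 80 × 0.4419) / 2.0 = 10.6 kip/in.
L_req = P / (r_n/Ω) = 149 / 10.6 = 14.05 in total.
Per side: 14.05 / 2 = 7.025 in.
Round up → use L = 7.5 in on each side.

L = 7.5 in on each side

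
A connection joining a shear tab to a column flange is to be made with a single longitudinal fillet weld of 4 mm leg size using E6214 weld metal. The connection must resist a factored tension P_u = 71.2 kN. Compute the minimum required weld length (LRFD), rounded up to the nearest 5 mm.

L = 95 mm

E62XX → F_EXX = 620 MPa.
Throat t_e = 0.707 × 4 = 2.828 mm.
φr_n = 0.75 × 0.6 × 620 × 2.828 × 10⁻³ = 0.789 kN/mm.
L_req = P_u / φr_n = 71.2 / 0.789 = 90.24 mm total.
Round up → use L = 95 mm.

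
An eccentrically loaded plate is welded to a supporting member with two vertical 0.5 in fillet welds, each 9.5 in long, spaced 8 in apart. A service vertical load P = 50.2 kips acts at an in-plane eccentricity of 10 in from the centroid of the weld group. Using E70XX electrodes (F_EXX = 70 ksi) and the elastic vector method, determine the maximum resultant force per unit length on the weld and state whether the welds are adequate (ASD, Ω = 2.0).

Total weld length L_w = 19 in. Treat welds as unit-width lines.
Polar moment about centroid: J = 2[d³/12 + d(b/2)²] = 2[9.5³/12 + 9.5×4²] = 446.9 in³.
Direct shear f_v = P/L_w = 50.2 / 19 = 2.642 kip/in (vertical).
Torsion M = P·e = 50.2 × 10 = 502 kip·in.
Critical point at (x, y) = (4, 4.75) from centroid. f_tx = M·y/J = 5.336 kip/in; f_ty = M·x/J = 4.493 kip/in.
Resultant f_max = √[f_tx² + (f_v + f_ty)²] = √[5.336² + (2.642 + 4.493)²] = 8.91 kip/in.
Capacity per unit length: r_n/Ω = (1/2.0) × 0.6 × 70 × (0.707 × 0.5) = 7.423 kip/in.
8.91 > 7.423 → NOT adequate.

f_max ≈ 8.91 kip/in; NOT adequate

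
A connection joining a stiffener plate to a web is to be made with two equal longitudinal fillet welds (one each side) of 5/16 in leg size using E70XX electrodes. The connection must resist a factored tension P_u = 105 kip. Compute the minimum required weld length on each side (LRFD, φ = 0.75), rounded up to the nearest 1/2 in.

E70XX → F_EXX = 70 ksi.
Throat t_e = 0.707 × 0.3125 = 0.2209 in.
φr_n = 0.75 × 0.6 × 70 × 0.2209 = 6.96 kip/in.
L_req = P_u / φr_n = 105 / 6.96 = 15.09 in total.
Per side: 15.09 / 2 = 7.544 in.
Round up → use L = 8 in on each side.

L = 8 in on each side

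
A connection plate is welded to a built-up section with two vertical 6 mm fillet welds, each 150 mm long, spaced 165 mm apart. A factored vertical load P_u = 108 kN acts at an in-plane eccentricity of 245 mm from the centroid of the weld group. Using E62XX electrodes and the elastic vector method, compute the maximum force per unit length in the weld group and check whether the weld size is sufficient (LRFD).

f_max ≈ 1420 N/mm; NOT adequate

E62XX → F_EXX = 620 MPa.
Total weld length L_w = 300 mm. Treat welds as unit-width lines.
Polar moment about centroid: J = 2[d³/12 + d(b/2)²] = 2[150³/12 + 150×82.5²] = 2604000 mm³.
Direct shear f_v = P/L_w = 108×10³ / 300 = 360 N/mm (vertical).
Torsion M = P·e = 108×10³ × 245 = 26460000 N·mm.
Critical point at (x, y) = (82.5, 75) from centroid. f_tx = M·y/J = 762 N/mm; f_ty = M·x/J = 838.2 N/mm.
Resultant f_max = √[f_tx² + (f_v + f_ty)²] = √[762² + (360 + 838.2)²] = 1420 N/mm.
Capacity per unit length: φr_n = 0.75 × 0.6 × 620 × (0.707 × 6) = 1184 N/mm.
1420 > 1184 → NOT adequate.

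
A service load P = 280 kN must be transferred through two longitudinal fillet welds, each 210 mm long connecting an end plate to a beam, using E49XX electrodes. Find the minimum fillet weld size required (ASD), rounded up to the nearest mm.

E49XX → F_EXX = 490 MPa.
Total weld length L = 420 mm.
Required throat t_e = P × Ω / (0.6 F_EXX × L) = 280 × 2.0 / (0.6 × 490 × 420 × 10⁻³) = 4.535 mm.
Required leg w = t_e / 0.707 = 6.415 mm → use 7 mm.

w = 7 mm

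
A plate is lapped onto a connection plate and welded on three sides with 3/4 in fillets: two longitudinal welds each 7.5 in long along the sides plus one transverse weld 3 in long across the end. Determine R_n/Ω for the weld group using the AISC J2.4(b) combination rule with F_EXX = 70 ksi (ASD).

t_e = 0.707 × 0.75 = 0.5302 in.
R_nwl = 0.6 × 70 × 0.5302 × 15 = 334.1 kips (longitudinal, 2 welds).
R_nwt = 0.6 × 70 × 0.5302 × 3 = 66.81 kips (transverse, base value).
(i) R_nwl + R_nwt = 400.9 kips; (ii) 0.85 R_nwl + 1.5 R_nwt = 384.2 kips.
R_n = max = 400.9 kips [governs: (i)]; R_n/Ω = 200.4 kips.

R_n/Ω ≈ 200 kips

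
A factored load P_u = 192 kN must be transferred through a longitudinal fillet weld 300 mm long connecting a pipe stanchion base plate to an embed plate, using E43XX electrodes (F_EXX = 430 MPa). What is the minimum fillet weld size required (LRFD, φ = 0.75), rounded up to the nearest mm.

w = 5 mm

Total weld length L = 300 mm.
Required throat t_e = P_u / (φ × 0.6 F_EXX × L) = 192 / (0.75 × 0.6 × 430 × 300 × 10⁻³) = 3.307 mm.
Required leg w = t_e / 0.707 = 4.678 mm → use 5 mm.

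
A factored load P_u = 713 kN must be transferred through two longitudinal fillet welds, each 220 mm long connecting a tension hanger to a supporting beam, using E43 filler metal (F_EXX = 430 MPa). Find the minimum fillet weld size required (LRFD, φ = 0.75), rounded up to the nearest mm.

w = 12 mm

Total weld length L = 440 mm.
Required throat t_e = P_u / (φ × 0.6 F_EXX × L) = 713 / (0.75 × 0.6 × 430 × 440 × 10⁻³) = 8.374 mm.
Required leg w = t_e / 0.707 = 11.85 mm → use 12 mm.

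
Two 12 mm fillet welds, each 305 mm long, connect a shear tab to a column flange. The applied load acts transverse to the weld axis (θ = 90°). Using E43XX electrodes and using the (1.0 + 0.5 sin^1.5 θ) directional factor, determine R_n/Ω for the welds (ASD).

E43XX → F_EXX = 430 MPa.
t_e = 0.707 × 12 = 8.484 mm; A_we = 8.484 × 610 = 5175 mm².
Directional factor: 1.0 + 0.5 sin^1.5(90°) = 1.5.
F_nw = 0.6 × 430 × 1.5 = 387 MPa.
R_n/Ω = (387 × 5175) / 2.0 × 10⁻³ = 1001 kN.

R_n/Ω ≈ 1000 kN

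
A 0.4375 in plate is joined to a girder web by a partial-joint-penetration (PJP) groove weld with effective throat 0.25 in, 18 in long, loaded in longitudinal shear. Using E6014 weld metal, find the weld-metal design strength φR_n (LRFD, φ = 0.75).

φR_n ≈ 122 kips

E60XX → F_EXX = 60 ksi.
Effective throat (given) t_e = 0.25 in.
A_we = 0.25 × 18 = 4.5 in².
F_nw = 0.6 F_EXX = 36 ksi.
φR_n = 0.75 × 36 × 4.5 = 121.5 kips.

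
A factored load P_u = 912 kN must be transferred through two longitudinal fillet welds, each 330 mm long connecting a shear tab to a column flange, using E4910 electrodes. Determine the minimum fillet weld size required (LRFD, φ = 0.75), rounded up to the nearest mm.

w = 9 mm

E49XX → F_EXX = 490 MPa.
Total weld length L = 660 mm.
Required throat t_e = P_u / (φ × 0.6 F_EXX × L) = 912 / (0.75 × 0.6 × 490 × 660 × 10⁻³) = 6.267 mm.
Required leg w = t_e / 0.707 = 8.864 mm → use 9 mm.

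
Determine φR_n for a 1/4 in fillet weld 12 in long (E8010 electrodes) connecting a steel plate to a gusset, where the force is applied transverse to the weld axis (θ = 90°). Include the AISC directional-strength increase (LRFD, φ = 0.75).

E80XX → F_EXX = 80 ksi.
t_e = 0.707 × 0.25 = 0.1767 in; A_we = 0.1767 × 12 = 2.121 in².
Directional factor: 1.0 + 0.5 sin^1.5(90°) = 1.5.
F_nw = 0.6 × 80 × 1.5 = 72 ksi.
φR_n = 0.75 × 72 × 2.121 = 114.5 kips.

φR_n ≈ 115 kips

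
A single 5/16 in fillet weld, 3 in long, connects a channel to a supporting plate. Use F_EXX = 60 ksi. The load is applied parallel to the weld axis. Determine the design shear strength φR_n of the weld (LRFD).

Effective throat t_e = 0.707 × 0.3125 = 0.2209 in.
Total length L = 3 in; A_we = 0.2209 × 3 = 0.6628 in².
F_nw = 0.6 F_EXX = 0.6 × 60 = 36 ksi.
φR_n = 0.75 × 36 × 0.6628 = 17.9 kip.

φR_n ≈ 17.9 kip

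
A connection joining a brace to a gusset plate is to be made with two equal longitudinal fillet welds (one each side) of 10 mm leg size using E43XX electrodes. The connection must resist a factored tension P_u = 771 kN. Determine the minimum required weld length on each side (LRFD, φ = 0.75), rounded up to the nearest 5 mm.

L = 285 mm on each side

E43XX → F_EXX = 430 MPa.
Throat t_e = 0.707 × 10 = 7.07 mm.
φr_n = 0.75 × 0.6 × 430 × 7.07 × 10⁻³ = 1.368 kN/mm.
L_req = P_u / φr_n = 771 / 1.368 = 563.6 mm total.
Per side: 563.6 / 2 = 281.8 mm.
Round up → use L = 285 mm on each side.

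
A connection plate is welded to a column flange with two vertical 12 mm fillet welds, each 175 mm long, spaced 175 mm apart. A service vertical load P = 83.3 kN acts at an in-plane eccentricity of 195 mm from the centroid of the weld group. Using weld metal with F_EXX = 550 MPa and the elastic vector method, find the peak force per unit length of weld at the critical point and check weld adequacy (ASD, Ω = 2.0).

f_max ≈ 750 N/mm; adequate

Total weld length L_w = 350 mm. Treat welds as unit-width lines.
Polar moment about centroid: J = 2[d³/12 + d(b/2)²] = 2[175³/12 + 175×87.5²] = 3573000 mm³.
Direct shear f_v = P/L_w = 83.3×10³ / 350 = 238 N/mm (vertical).
Torsion M = P·e = 83.3×10³ × 195 = 16244000 N·mm.
Critical point at (x, y) = (87.5, 87.5) from centroid. f_tx = M·y/J = 397.8 N/mm; f_ty = M·x/J = 397.8 N/mm.
Resultant f_max = √[f_tx² + (f_v + f_ty)²] = √[397.8² + (238 + 397.8)²] = 750 N/mm.
Capacity per unit length: r_n/Ω = (1/2.0) × 0.6 × 550 × (0.707 × 12) = 1400 N/mm.
750 ≤ 1400 → adequate.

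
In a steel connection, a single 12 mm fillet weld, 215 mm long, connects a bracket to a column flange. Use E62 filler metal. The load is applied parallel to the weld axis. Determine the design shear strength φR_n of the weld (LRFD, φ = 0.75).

φR_n ≈ 509 kN

E62XX → F_EXX = 620 MPa.
Effective throat t_e = 0.707 × 12 = 8.484 mm.
Total length L = 215 mm; A_we = 8.484 × 215 = 1824 mm².
F_nw = 0.6 F_EXX = 0.6 × 620 = 372 MPa.
φR_n = 0.75 × 372 × 1824 × 10⁻³ = 508.9 kN.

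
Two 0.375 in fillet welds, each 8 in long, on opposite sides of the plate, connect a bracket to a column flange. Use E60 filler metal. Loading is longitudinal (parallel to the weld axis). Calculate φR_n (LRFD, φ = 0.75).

φR_n ≈ 115 kips

E60XX → F_EXX = 60 ksi.
Effective throat t_e = 0.707 × 0.375 = 0.2651 in.
Total length L = 16 in; A_we = 0.2651 × 16 = 4.242 in².
F_nw = 0.6 F_EXX = 0.6 × 60 = 36 ksi.
φR_n = 0.75 × 36 × 4.242 = 114.5 kips.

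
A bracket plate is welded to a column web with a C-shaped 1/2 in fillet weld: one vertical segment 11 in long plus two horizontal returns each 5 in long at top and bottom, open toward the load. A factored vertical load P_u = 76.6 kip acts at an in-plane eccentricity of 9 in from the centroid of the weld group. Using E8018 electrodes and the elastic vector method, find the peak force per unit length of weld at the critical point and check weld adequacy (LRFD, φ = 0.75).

f_max ≈ 12.3 kip/in; adequate

E80XX → F_EXX = 80 ksi.
Total weld length L_w = 21 in. Treat welds as unit-width lines.
Centroid: x̄ = 2×5×2.5 / 21 = 1.19 in from the vertical weld.
Polar moment about centroid: J = I_x + I_y = [11³/12 + 2×5×5.5²] + [11×1.19² + 2(5³/12 + 5×1.31²)] = 467 in³.
Direct shear f_v = P/L_w = 76.6 / 21 = 3.648 kip/in (vertical).
Torsion M = P·e = 76.6 × 9 = 689.4 kip·in.
Critical point at (x, y) = (3.81, 5.5) from centroid. f_tx = M·y/J = 8.119 kip/in; f_ty = M·x/J = 5.624 kip/in.
Resultant f_max = √[f_tx² + (f_v + f_ty)²] = √[8.119² + (3.648 + 5.624)²] = 12.32 kip/in.
Capacity per unit length: φr_n = 0.75 × 0.6 × 80 × (0.707 × 0.5) = 12.73 kip/in.
12.32 ≤ 12.73 → adequate.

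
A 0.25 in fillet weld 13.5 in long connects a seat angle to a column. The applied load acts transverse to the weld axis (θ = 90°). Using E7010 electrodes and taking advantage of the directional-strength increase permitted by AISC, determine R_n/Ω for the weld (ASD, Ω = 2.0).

E70XX → F_EXX = 70 ksi.
t_e = 0.707 × 0.25 = 0.1767 in; A_we = 0.1767 × 13.5 = 2.386 in².
Directional factor: 1.0 + 0.5 sin^1.5(90°) = 1.5.
F_nw = 0.6 × 70 × 1.5 = 63 ksi.
R_n/Ω = (63 × 2.386) / 2.0 = 75.16 kip.

R_n/Ω ≈ 75.2 kip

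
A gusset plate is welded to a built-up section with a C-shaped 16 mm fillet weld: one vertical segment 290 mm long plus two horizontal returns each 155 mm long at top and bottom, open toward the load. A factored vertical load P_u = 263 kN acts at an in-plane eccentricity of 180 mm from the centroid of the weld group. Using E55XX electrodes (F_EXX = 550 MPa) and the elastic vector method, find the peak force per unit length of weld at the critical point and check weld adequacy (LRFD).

f_max ≈ 1190 N/mm; adequate

Total weld length L_w = 600 mm. Treat welds as unit-width lines.
Centroid: x̄ = 2×155×77.5 / 600 = 40.04 mm from the vertical weld.
Polar moment about centroid: J = I_x + I_y = [290³/12 + 2×155×145²] + [290×40.04² + 2(155³/12 + 155×37.46²)] = 10070000 mm³.
Direct shear f_v = P/L_w = 263×10³ / 600 = 438.3 N/mm (vertical).
Torsion M = P·e = 263×10³ × 180 = 47340000 N·mm.
Critical point at (x, y) = (115, 145) from centroid. f_tx = M·y/J = 681.6 N/mm; f_ty = M·x/J = 540.4 N/mm.
Resultant f_max = √[f_tx² + (f_v + f_ty)²] = √[681.6² + (438.3 + 540.4)²] = 1193 N/mm.
Capacity per unit length: φr_n = 0.75 × 0.6 × 550 × (0.707 × 16) = 2800 N/mm.
1193 ≤ 2800 → adequate.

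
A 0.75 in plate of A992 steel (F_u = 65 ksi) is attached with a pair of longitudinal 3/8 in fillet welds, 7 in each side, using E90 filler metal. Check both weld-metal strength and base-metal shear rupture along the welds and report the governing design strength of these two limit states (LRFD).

E90XX → F_EXX = 90 ksi.
t_e = 0.707 × 0.375 = 0.2651 in; L = 14 in.
Weld metal: φR_n = 0.75 × 0.6 × 90 × 0.2651 × 14 = 150.3 kip.
Base metal (shear rupture): φR_n = 0.75 × 0.6 × 65 × 0.75 × 14 = 307.1 kip.
Governing: weld metal.

φR_n ≈ 150 kip (weld metal governs)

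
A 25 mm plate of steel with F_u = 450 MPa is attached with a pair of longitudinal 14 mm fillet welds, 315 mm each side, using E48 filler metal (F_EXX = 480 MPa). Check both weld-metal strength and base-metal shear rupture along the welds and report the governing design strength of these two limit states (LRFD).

φR_n ≈ 1350 kN (weld metal governs)

t_e = 0.707 × 14 = 9.898 mm; L = 630 mm.
Weld metal: φR_n = 0.75 × 0.6 × 480 × 9.898 × 630 × 10⁻³ = 1347 kN.
Base metal (shear rupture): φR_n = 0.75 × 0.6 × 450 × 25 × 630 × 10⁻³ = 3189 kN.
Governing: weld metal.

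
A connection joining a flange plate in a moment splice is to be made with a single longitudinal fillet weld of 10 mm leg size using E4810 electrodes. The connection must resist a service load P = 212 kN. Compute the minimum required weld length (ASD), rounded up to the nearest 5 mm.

L = 210 mm

E48XX → F_EXX = 480 MPa.
Throat t_e = 0.707 × 10 = 7.07 mm.
r_n/Ω = (0.6 × 480 × 7.07) / 2.0 = 1018 N/mm = 1.018 kN/mm.
L_req = P / (r_n/Ω) = 212 / 1.018 = 208.2 mm total.
Round up → use L = 210 mm.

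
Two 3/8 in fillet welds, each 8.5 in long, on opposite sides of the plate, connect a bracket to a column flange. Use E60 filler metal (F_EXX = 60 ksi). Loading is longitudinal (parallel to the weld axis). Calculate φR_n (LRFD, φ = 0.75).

Effective throat t_e = 0.707 × 0.375 = 0.2651 in.
Total length L = 17 in; A_we = 0.2651 × 17 = 4.507 in².
F_nw = 0.6 F_EXX = 0.6 × 60 = 36 ksi.
φR_n = 0.75 × 36 × 4.507 = 121.7 kips.

φR_n ≈ 122 kips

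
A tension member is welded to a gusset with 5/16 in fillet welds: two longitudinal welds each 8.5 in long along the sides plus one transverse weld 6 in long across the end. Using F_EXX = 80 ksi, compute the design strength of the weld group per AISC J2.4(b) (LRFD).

φR_n ≈ 187 kips

t_e = 0.707 × 0.3125 = 0.2209 in.
R_nwl = 0.6 × 80 × 0.2209 × 17 = 180.3 kips (longitudinal, 2 welds).
R_nwt = 0.6 × 80 × 0.2209 × 6 = 63.63 kips (transverse, base value).
(i) R_nwl + R_nwt = 243.9 kips; (ii) 0.85 R_nwl + 1.5 R_nwt = 248.7 kips.
R_n = max = 248.7 kips [governs: (ii)]; φR_n = 186.5 kips.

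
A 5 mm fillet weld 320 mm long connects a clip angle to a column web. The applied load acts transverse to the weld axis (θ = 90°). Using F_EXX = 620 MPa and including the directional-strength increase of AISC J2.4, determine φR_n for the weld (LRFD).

t_e = 0.707 × 5 = 3.535 mm; A_we = 3.535 × 320 = 1131 mm².
Directional factor: 1.0 + 0.5 sin^1.5(90°) = 1.5.
F_nw = 0.6 × 620 × 1.5 = 558 MPa.
φR_n = 0.75 × 558 × 1131 × 10⁻³ = 473.4 kN.

φR_n ≈ 473 kN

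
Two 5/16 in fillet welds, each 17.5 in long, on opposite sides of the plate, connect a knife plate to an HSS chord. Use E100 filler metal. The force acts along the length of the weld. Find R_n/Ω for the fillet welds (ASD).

E100XX → F_EXX = 100 ksi.
Effective throat t_e = 0.707 × 0.3125 = 0.2209 in.
Total length L = 35 in; A_we = 0.2209 × 35 = 7.733 in².
F_nw = 0.6 F_EXX = 0.6 × 100 = 60 ksi.
R_n = 60 × 7.733 = 464 kips; R_n/Ω = 464/2.0 = 232 kips.

R_n/Ω ≈ 232 kips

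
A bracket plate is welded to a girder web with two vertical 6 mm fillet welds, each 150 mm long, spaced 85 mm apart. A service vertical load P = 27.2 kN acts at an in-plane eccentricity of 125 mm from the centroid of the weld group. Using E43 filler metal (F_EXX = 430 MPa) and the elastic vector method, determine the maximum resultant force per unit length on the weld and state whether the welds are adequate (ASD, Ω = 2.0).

Total weld length L_w = 300 mm. Treat welds as unit-width lines.
Polar moment about centroid: J = 2[d³/12 + d(b/2)²] = 2[150³/12 + 150×42.5²] = 1104000 mm³.
Direct shear f_v = P/L_w = 27.2×10³ / 300 = 90.67 N/mm (vertical).
Torsion M = P·e = 27.2×10³ × 125 = 3400000 N·mm.
Critical point at (x, y) = (42.5, 75) from centroid. f_tx = M·y/J = 230.9 N/mm; f_ty = M·x/J = 130.8 N/mm.
Resultant f_max = √[f_tx² + (f_v + f_ty)²] = √[230.9² + (90.67 + 130.8)²] = 320 N/mm.
Capacity per unit length: r_n/Ω = (1/2.0) × 0.6 × 430 × (0.707 × 6) = 547.2 N/mm.
320 ≤ 547.2 → adequate.

f_max ≈ 320 N/mm; adequate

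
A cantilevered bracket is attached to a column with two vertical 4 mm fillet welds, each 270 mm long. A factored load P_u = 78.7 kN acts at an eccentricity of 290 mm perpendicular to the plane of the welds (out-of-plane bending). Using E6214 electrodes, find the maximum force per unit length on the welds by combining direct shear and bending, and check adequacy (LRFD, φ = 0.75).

E62XX → F_EXX = 620 MPa.
L_w = 2 × 270 = 540 mm; section modulus (unit throat) S = 2 × L²/6 = 24300 mm².
Direct shear f_v = P/L_w = 78.7×10³/540 = 145.7 N/mm.
Moment M = P × e = 78.7×10³ × 290 = 22823000 N·mm; bending f_b = M/S = 939.2 N/mm.
f_max = √(f_v² + f_b²) = √(145.7² + 939.2²) = 950.5 N/mm.
φr_n = 0.75 × 0.6 × 620 × (0.707 × 4) = 789 N/mm → NOT adequate.

f_max ≈ 950 N/mm; NOT adequate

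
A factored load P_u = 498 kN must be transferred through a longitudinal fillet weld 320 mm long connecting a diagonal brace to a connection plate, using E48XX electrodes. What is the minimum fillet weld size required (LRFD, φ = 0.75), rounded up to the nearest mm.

E48XX → F_EXX = 480 MPa.
Total weld length L = 320 mm.
Required throat t_e = P_u / (φ × 0.6 F_EXX × L) = 498 / (0.75 × 0.6 × 480 × 320 × 10⁻³) = 7.205 mm.
Required leg w = t_e / 0.707 = 10.19 mm → use 11 mm.

w = 11 mm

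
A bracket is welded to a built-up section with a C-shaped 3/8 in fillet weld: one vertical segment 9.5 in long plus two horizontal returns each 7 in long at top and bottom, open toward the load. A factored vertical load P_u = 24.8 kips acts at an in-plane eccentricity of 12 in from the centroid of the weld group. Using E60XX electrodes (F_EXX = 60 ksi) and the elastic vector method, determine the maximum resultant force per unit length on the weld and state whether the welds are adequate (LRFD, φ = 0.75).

Total weld length L_w = 23.5 in. Treat welds as unit-width lines.
Centroid: x̄ = 2×7×3.5 / 23.5 = 2.085 in from the vertical weld.
Polar moment about centroid: J = I_x + I_y = [9.5³/12 + 2×7×4.75²] + [9.5×2.085² + 2(7³/12 + 7×1.415²)] = 513.8 in³.
Direct shear f_v = P/L_w = 24.8 / 23.5 = 1.055 kip/in (vertical).
Torsion M = P·e = 24.8 × 12 = 297.6 kip·in.
Critical point at (x, y) = (4.915, 4.75) from centroid. f_tx = M·y/J = 2.751 kip/in; f_ty = M·x/J = 2.847 kip/in.
Resultant f_max = √[f_tx² + (f_v + f_ty)²] = √[2.751² + (1.055 + 2.847)²] = 4.774 kip/in.
Capacity per unit length: φr_n = 0.75 × 0.6 × 60 × (0.707 × 0.375) = 7.158 kip/in.
4.774 ≤ 7.158 → adequate.

f_max ≈ 4.77 kip/in; adequate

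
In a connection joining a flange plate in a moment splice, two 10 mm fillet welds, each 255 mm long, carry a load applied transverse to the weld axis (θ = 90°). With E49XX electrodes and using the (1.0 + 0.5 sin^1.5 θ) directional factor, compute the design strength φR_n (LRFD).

φR_n ≈ 1190 kN

E49XX → F_EXX = 490 MPa.
t_e = 0.707 × 10 = 7.07 mm; A_we = 7.07 × 510 = 3606 mm².
Directional factor: 1.0 + 0.5 sin^1.5(90°) = 1.5.
F_nw = 0.6 × 490 × 1.5 = 441 MPa.
φR_n = 0.75 × 441 × 3606 × 10⁻³ = 1193 kN.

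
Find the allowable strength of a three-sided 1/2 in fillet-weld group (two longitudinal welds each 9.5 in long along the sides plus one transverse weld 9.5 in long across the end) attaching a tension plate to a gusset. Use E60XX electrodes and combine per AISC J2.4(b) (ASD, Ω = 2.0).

R_n/Ω ≈ 193 kip

E60XX → F_EXX = 60 ksi.
t_e = 0.707 × 0.5 = 0.3535 in.
R_nwl = 0.6 × 60 × 0.3535 × 19 = 241.8 kip (longitudinal, 2 welds).
R_nwt = 0.6 × 60 × 0.3535 × 9.5 = 120.9 kip (transverse, base value).
(i) R_nwl + R_nwt = 362.7 kip; (ii) 0.85 R_nwl + 1.5 R_nwt = 386.9 kip.
R_n = max = 386.9 kip [governs: (ii)]; R_n/Ω = 193.4 kip.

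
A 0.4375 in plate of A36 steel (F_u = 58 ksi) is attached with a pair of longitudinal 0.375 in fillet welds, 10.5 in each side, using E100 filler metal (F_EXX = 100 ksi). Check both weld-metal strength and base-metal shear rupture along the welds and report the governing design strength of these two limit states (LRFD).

t_e = 0.707 × 0.375 = 0.2651 in; L = 21 in.
Weld metal: φR_n = 0.75 × 0.6 × 100 × 0.2651 × 21 = 250.5 kips.
Base metal (shear rupture): φR_n = 0.75 × 0.6 × 58 × 0.4375 × 21 = 239.8 kips.
Governing: base-metal shear rupture.

φR_n ≈ 240 kips (base-metal shear rupture governs)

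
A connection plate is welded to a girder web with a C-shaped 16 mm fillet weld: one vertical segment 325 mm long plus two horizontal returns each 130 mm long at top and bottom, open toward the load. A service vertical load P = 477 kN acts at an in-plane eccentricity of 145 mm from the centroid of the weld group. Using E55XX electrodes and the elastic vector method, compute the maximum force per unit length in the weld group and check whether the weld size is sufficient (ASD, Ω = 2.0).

f_max ≈ 1810 N/mm; adequate

E55XX → F_EXX = 550 MPa.
Total weld length L_w = 585 mm. Treat welds as unit-width lines.
Centroid: x̄ = 2×130×65 / 585 = 28.89 mm from the vertical weld.
Polar moment about centroid: J = I_x + I_y = [325³/12 + 2×130×162.5²] + [325×28.89² + 2(130³/12 + 130×36.11²)] = 10700000 mm³.
Direct shear f_v = P/L_w = 477×10³ / 585 = 815.4 N/mm (vertical).
Torsion M = P·e = 477×10³ × 145 = 69165000 N·mm.
Critical point at (x, y) = (101.1, 162.5) from centroid. f_tx = M·y/J = 1050 N/mm; f_ty = M·x/J = 653.4 N/mm.
Resultant f_max = √[f_tx² + (f_v + f_ty)²] = √[1050² + (815.4 + 653.4)²] = 1806 N/mm.
Capacity per unit length: r_n/Ω = (1/2.0) × 0.6 × 550 × (0.707 × 16) = 1866 N/mm.
1806 ≤ 1866 → adequate.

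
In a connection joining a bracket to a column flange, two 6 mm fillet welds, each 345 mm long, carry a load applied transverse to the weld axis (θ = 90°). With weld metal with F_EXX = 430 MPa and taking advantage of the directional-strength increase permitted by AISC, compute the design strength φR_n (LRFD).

t_e = 0.707 × 6 = 4.242 mm; A_we = 4.242 × 690 = 2927 mm².
Directional factor: 1.0 + 0.5 sin^1.5(90°) = 1.5.
F_nw = 0.6 × 430 × 1.5 = 387 MPa.
φR_n = 0.75 × 387 × 2927 × 10⁻³ = 849.6 kN.

φR_n ≈ 850 kN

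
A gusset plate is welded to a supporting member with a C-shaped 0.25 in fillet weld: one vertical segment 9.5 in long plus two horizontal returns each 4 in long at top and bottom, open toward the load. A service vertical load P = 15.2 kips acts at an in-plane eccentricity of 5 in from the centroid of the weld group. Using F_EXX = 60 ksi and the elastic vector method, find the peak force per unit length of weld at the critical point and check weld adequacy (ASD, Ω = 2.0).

Total weld length L_w = 17.5 in. Treat welds as unit-width lines.
Centroid: x̄ = 2×4×2 / 17.5 = 0.9143 in from the vertical weld.
Polar moment about centroid: J = I_x + I_y = [9.5³/12 + 2×4×4.75²] + [9.5×0.9143² + 2(4³/12 + 4×1.086²)] = 280 in³.
Direct shear f_v = P/L_w = 15.2 / 17.5 = 0.8686 kip/in (vertical).
Torsion M = P·e = 15.2 × 5 = 76 kip·in.
Critical point at (x, y) = (3.086, 4.75) from centroid. f_tx = M·y/J = 1.289 kip/in; f_ty = M·x/J = 0.8376 kip/in.
Resultant f_max = √[f_tx² + (f_v + f_ty)²] = √[1.289² + (0.8686 + 0.8376)²] = 2.139 kip/in.
Capacity per unit length: r_n/Ω = (1/2.0) × 0.6 × 60 × (0.707 × 0.25) = 3.181 kip/in.
2.139 ≤ 3.181 → adequate.

f_max ≈ 2.14 kip/in; adequate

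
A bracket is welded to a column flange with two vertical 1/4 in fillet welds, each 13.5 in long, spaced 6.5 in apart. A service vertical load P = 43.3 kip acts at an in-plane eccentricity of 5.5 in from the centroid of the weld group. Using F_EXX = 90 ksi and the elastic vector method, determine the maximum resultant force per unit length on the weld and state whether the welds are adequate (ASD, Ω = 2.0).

f_max ≈ 3.57 kip/in; adequate

Total weld length L_w = 27 in. Treat welds as unit-width lines.
Polar moment about centroid: J = 2[d³/12 + d(b/2)²] = 2[13.5³/12 + 13.5×3.25²] = 695.2 in³.
Direct shear f_v = P/L_w = 43.3 / 27 = 1.604 kip/in (vertical).
Torsion M = P·e = 43.3 × 5.5 = 238.15 kip·in.
Critical point at (x, y) = (3.25, 6.75) from centroid. f_tx = M·y/J = 2.312 kip/in; f_ty = M·x/J = 1.113 kip/in.
Resultant f_max = √[f_tx² + (f_v + f_ty)²] = √[2.312² + (1.604 + 1.113)²] = 3.568 kip/in.
Capacity per unit length: r_n/Ω = (1/2.0) × 0.6 × 90 × (0.707 × 0.25) = 4.772 kip/in.
3.568 ≤ 4.772 → adequate.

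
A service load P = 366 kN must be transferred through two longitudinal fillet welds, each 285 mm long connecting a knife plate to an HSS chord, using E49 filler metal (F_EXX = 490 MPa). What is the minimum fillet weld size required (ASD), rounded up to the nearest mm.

Total weld length L = 570 mm.
Required throat t_e = P × Ω / (0.6 F_EXX × L) = 366 × 2.0 / (0.6 × 490 × 570 × 10⁻³) = 4.368 mm.
Required leg w = t_e / 0.707 = 6.178 mm → use 7 mm.

w = 7 mm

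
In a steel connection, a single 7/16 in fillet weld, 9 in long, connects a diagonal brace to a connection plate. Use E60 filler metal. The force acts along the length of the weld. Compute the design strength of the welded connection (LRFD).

E60XX → F_EXX = 60 ksi.
Effective throat t_e = 0.707 × 0.4375 = 0.3093 in.
Total length L = 9 in; A_we = 0.3093 × 9 = 2.784 in².
F_nw = 0.6 F_EXX = 0.6 × 60 = 36 ksi.
φR_n = 0.75 × 36 × 2.784 = 75.16 kip.

φR_n ≈ 75.2 kip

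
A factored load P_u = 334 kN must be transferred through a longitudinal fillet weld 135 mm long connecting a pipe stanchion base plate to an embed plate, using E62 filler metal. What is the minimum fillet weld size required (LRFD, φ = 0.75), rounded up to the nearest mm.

E62XX → F_EXX = 620 MPa.
Total weld length L = 135 mm.
Required throat t_e = P_u / (φ × 0.6 F_EXX × L) = 334 / (0.75 × 0.6 × 620 × 135 × 10⁻³) = 8.868 mm.
Required leg w = t_e / 0.707 = 12.54 mm → use 13 mm.

w = 13 mm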